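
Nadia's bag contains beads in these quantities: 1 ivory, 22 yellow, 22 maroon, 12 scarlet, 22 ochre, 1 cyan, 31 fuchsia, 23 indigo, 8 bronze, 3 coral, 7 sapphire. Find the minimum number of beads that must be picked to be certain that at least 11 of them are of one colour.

By the pigeonhole principle, put each drawn bead into a box by colour. The largest draw with every box below 11 takes min(count, 10) from each colour; colours with fewer than 10 contribute all they have.
Σ min(cᵢ, 10) = 1 + 10 + 10 + 10 + 10 + 1 + 10 + 10 + 8 + 3 + 7 = 80.
Draw number 80 + 1 = 81 must push one box to 11.

81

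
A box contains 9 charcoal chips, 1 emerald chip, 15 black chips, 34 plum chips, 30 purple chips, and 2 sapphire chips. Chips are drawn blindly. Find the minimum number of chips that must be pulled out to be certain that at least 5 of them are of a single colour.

20

An adversary could hand out at most 4 chips per colour (emerald, sapphire run out sooner): 4 + 1 + 4 + 4 + 4 + 2 = 19 chips and still no colour has 5.
One more chip lands in a colour already at 4, so 20 draws are enough and 19 are not.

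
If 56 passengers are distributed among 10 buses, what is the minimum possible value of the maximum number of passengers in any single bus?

By pigeonhole, the 10 buses are the holes and the 56 passengers are the pigeons.
If every bus held at most 5 passengers, the total would be at most 10 × 5 = 50, which is less than 56.
So some bus holds at least ⌈56/10⌉ = 6 passengers.

6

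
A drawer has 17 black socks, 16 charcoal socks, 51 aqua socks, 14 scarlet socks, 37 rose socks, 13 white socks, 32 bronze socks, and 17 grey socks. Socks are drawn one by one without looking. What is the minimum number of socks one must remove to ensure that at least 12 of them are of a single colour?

89

An adversary could hand out at most 11 socks per colour: 11 + 11 + 11 + 11 + 11 + 11 + 11 + 11 = 88 socks and still no colour has 12.
One more sock lands in a colour already at 11, so 89 draws are enough and 88 are not.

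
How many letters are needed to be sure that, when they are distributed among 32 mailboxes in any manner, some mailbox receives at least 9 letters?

257

With 256 letters one could put exactly 8 in each of the 32 mailboxes, and no mailbox would reach 9.
By pigeonhole, one more letter must land in a mailbox that already has 8, giving it 9.
So 32 × 8 + 1 = 257 letters are required.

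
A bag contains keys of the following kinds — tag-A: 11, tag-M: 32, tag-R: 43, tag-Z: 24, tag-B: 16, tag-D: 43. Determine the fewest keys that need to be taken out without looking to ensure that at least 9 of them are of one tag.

49

By the pigeonhole principle, put each drawn key into a box by tag. The largest draw with every box below 9 takes min(count, 8) from each tag.
Σ min(cᵢ, 8) = 8 + 8 + 8 + 8 + 8 + 8 = 48.
Draw number 48 + 1 = 49 must push one box to 9.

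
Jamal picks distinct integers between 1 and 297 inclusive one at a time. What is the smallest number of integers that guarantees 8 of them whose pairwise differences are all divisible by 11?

Integers whose pairwise differences are multiples of 11 are exactly those sharing a remainder mod 11. The 11 residue classes mod 11 are the pigeonholes.
With 77 integers one could put 7 in each residue class and have no class reach 8.
The 78th integer pushes some class to 8, so 11·7 + 1 = 78.

78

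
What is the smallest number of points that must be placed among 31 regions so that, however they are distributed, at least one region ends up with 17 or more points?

497

With 496 points one could put exactly 16 in each of the 31 regions, and no region would reach 17.
One more point must land in a region that already has 16, giving it 17.
So 31 × 16 + 1 = 497 points are required.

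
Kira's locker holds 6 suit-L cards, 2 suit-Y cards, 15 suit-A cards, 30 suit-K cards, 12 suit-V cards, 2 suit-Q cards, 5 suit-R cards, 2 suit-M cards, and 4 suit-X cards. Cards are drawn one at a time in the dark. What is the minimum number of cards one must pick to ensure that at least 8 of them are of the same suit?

An adversary could hand out at most 7 cards per suit (6 suits run out sooner): 6 + 2 + 7 + 7 + 7 + 2 + 5 + 2 + 4 = 42 cards and still no suit has 8.
Pigeonhole: one more card lands in a suit already at 7, so 43 draws are enough and 42 are not.

43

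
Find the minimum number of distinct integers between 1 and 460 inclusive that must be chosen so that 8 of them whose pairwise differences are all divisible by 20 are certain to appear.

Integers whose pairwise differences are multiples of 20 are exactly those sharing a remainder mod 20. The 20 residue classes mod 20 are the pigeonholes.
With 140 integers one could put 7 in each residue class and have no class reach 8.
The 141st integer pushes some class to 8, so 20·7 + 1 = 141.

141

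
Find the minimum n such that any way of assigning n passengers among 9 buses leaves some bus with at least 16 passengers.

With 135 passengers one could put exactly 15 in each of the 9 buses, and no bus would reach 16.
One more passenger must land in a bus that already has 15, giving it 16.
So 9 × 15 + 1 = 136 passengers are required.

136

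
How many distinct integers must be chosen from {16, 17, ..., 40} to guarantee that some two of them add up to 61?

A set avoiding the sum 61 can contain at most one of each pair {x, 61−x}, plus the 5 elements whose complement lies outside the range.
The integers 16, …, 30 (15 of them) are such a set: any two sum to at least 16+17 = 33 and at most 29+30 = 59 < 61.
By the pigeonhole principle, any 16th integer completes one of the 10 pairs, so 16 choices force a sum of 61.

16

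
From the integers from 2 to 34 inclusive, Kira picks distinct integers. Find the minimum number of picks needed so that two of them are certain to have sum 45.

Group the elements by complementary pair {x, 45−x}: {11,34}, {12,33}, {13,32}, …, giving 12 two-element pairs and 9 integers whose partner 45−x falls outside [2,34].
Pigeonhole: treating each of those 21 groups as a pigeonhole, one can pick one integer per group — 21 integers — with no two summing to 45.
The 22nd integer lands in an occupied pair, forcing a sum of 45.

22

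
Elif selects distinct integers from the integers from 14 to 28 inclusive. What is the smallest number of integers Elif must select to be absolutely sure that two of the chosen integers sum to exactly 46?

A set avoiding the sum 46 can contain at most one of each pair {x, 46−x}, plus the 5 elements whose complement lies outside the range or equal to its own complement.
The integers 14, …, 23 (10 of them) are such a set: any two sum to at least 14+15 = 29 and at most 22+23 = 45 < 46.
By the pigeonhole principle, any 11th integer completes one of the 5 pairs, so 11 choices force a sum of 46.

11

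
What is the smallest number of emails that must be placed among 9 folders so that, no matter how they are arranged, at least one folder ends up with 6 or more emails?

46

With 45 emails one could put exactly 5 in each of the 9 folders, and no folder would reach 6.
One more email must land in a folder that already has 5, giving it 6.
So 9 × 5 + 1 = 46 emails are required.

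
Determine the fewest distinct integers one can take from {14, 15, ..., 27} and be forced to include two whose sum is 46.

Two chosen integers sum to 46 exactly when both halves of some pair {x, 46−x} with 19 ≤ x ≤ 46−x ≤ 27 are chosen — 4 such pairs.
The remaining 6 elements (those with no distinct partner in range) can never complete a 46-sum, so the worst case takes all of them and one from each pair: 6 + 4 = 10.
The 11th integer has to be the second member of some pair, so 10 + 1 = 11.

11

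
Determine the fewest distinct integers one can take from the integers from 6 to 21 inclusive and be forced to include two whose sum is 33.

12

Two chosen integers sum to 33 exactly when both halves of some pair {x, 33−x} with 12 ≤ x ≤ 33−x ≤ 21 are chosen — 5 such pairs.
The remaining 6 elements (those with no distinct partner in range) can never complete a 33-sum, so the worst case takes all of them and one from each pair: 6 + 5 = 11.
By the pigeonhole principle, the 12th integer has to be the second member of some pair, so 11 + 1 = 12.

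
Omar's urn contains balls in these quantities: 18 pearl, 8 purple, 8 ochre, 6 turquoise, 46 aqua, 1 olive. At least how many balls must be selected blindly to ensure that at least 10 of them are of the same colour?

42

By the pigeonhole principle, the 6 colours are the holes; the balls drawn are the pigeons.
To avoid 10 of any one colour, the worst case takes at most 9 of each colour, or every ball of a colour that has fewer than 9.
That gives 9 + 8 + 8 + 6 + 9 + 1 = 41 balls with no colour reaching 10.
The next ball forces some colour to 10, so 41 + 1 = 42.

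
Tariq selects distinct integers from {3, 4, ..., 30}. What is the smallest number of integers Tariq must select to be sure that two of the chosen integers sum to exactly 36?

17

Two chosen integers sum to 36 exactly when both halves of some pair {x, 36−x} with 6 ≤ x ≤ 36−x ≤ 30 are chosen — 12 such pairs.
The remaining 4 elements (those with no distinct partner in range) can never complete a 36-sum, so the worst case takes all of them and one from each pair: 4 + 12 = 16.
By pigeonhole, the 17th integer has to be the second member of some pair, so 16 + 1 = 17.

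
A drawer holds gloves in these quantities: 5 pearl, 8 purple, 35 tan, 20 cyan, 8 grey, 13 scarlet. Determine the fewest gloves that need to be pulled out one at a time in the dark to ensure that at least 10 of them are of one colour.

49

Pigeonhole: put each drawn glove into a box by colour. The largest draw with every box below 10 takes min(count, 9) from each colour; colours with fewer than 9 contribute all they have.
Σ min(cᵢ, 9) = 5 + 8 + 9 + 9 + 8 + 9 = 48.
Draw number 48 + 1 = 49 must push one box to 10.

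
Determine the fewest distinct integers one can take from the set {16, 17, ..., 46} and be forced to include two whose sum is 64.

18

Two chosen integers sum to 64 exactly when both halves of some pair {x, 64−x} with 18 ≤ x ≤ 64−x ≤ 46 are chosen — 14 such pairs.
The remaining 3 elements (those with no distinct partner in range) can never complete a 64-sum, so the worst case takes all of them and one from each pair: 3 + 14 = 17.
The 18th integer has to be the second member of some pair, so 17 + 1 = 18.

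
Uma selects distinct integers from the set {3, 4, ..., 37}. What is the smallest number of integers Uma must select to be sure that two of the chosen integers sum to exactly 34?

Two chosen integers sum to 34 exactly when both halves of some pair {x, 34−x} with 3 ≤ x ≤ 34−x ≤ 31 are chosen — 14 such pairs.
The remaining 7 elements (those with no distinct partner in range) can never complete a 34-sum, so the worst case takes all of them and one from each pair: 7 + 14 = 21.
The 22nd integer has to be the second member of some pair, so 21 + 1 = 22.

22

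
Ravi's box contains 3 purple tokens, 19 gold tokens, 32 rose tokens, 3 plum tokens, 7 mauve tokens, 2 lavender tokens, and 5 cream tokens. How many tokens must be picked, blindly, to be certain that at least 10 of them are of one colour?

39

Put each drawn token into a box by colour. The largest draw with every box below 10 takes min(count, 9) from each colour; colours with fewer than 9 contribute all they have.
Σ min(cᵢ, 9) = 3 + 9 + 9 + 3 + 7 + 2 + 5 = 38.
Draw number 38 + 1 = 39 must push one box to 10.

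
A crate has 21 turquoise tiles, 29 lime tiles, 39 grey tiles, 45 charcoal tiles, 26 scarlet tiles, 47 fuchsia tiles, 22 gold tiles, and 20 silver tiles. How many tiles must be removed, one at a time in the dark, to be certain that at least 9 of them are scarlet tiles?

In the worst case for collecting scarlet tiles, every non-scarlet tile comes out first.
There are 21 + 29 + 39 + 45 + 47 + 22 + 20 = 223 non-scarlet tiles altogether.
After those, each further tile must be scarlet, so 223 + 9 = 232 draws guarantee 9 scarlet tiles.

232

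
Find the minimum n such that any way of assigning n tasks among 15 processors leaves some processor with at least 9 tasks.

With 120 tasks one could put exactly 8 in each of the 15 processors, and no processor would reach 9.
One more task must land in a processor that already has 8, giving it 9.
So 15 × 8 + 1 = 121 tasks are required.

121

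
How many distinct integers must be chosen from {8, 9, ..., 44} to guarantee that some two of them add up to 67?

A set avoiding the sum 67 can contain at most one of each pair {x, 67−x}, plus the 15 elements whose complement lies outside the range.
The integers 8, …, 33 (26 of them) are such a set: any two sum to at least 8+9 = 17 and at most 32+33 = 65 < 67.
By the pigeonhole principle, any 27th integer completes one of the 11 pairs, so 27 choices force a sum of 67.

27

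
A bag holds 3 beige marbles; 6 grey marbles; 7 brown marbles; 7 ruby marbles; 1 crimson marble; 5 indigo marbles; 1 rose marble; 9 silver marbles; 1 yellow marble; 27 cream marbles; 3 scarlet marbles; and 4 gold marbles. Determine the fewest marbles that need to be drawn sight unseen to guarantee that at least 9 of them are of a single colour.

An adversary could hand out at most 8 marbles per colour (10 colours run out sooner): 3 + 6 + 7 + 7 + 1 + 5 + 1 + 8 + 1 + 8 + 3 + 4 = 54 marbles and still no colour has 9.
One more marble lands in a colour already at 8, so 55 draws are enough and 54 are not.

55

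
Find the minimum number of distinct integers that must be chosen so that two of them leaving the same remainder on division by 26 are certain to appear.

27

The 26 residue classes mod 26 are the pigeonholes.
With 26 integers one could put 1 in each residue class and have no class reach 2.
The 27th integer pushes some class to 2, so 26·1 + 1 = 27.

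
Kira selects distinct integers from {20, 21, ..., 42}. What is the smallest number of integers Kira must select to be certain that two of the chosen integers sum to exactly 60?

14

A set avoiding the sum 60 can contain at most one of each pair {x, 60−x}, plus the 3 elements whose complement lies outside the range or equal to its own complement.
The integers 30, …, 42 (13 of them) are such a set: any two sum to at least 30+31 = 61 > 60.
Any 14th integer completes one of the 10 pairs, so 14 choices force a sum of 60.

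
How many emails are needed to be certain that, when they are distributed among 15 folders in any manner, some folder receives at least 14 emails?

196

With 195 emails one could put exactly 13 in each of the 15 folders, and no folder would reach 14.
Pigeonhole: one more email must land in a folder that already has 13, giving it 14.
So 15 × 13 + 1 = 196 emails are required.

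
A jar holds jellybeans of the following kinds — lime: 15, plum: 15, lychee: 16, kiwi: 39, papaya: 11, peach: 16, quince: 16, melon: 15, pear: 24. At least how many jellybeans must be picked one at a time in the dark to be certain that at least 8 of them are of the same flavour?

64

Pigeonhole: the 9 flavours are the holes; the jellybeans drawn are the pigeons.
To avoid 8 of any one flavour, the worst case takes at most 7 of each flavour.
That gives 7 + 7 + 7 + 7 + 7 + 7 + 7 + 7 + 7 = 63 jellybeans with no flavour reaching 8.
The next jellybean forces some flavour to 8, so 63 + 1 = 64.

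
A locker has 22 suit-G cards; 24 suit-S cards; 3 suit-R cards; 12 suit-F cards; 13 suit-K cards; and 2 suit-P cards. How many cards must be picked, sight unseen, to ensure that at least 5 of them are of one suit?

22

An adversary could hand out at most 4 cards per suit (suit-R, suit-P run out sooner): 4 + 4 + 3 + 4 + 4 + 2 = 21 cards and still no suit has 5.
One more card lands in a suit already at 4, so 22 draws are enough and 21 are not.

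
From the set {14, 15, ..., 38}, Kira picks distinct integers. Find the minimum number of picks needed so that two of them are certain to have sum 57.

A set avoiding the sum 57 can contain at most one of each pair {x, 57−x}, plus the 5 elements whose complement lies outside the range.
The integers 14, …, 28 (15 of them) are such a set: any two sum to at least 14+15 = 29 and at most 27+28 = 55 < 57.
Any 16th integer completes one of the 10 pairs, so 16 choices force a sum of 57.

16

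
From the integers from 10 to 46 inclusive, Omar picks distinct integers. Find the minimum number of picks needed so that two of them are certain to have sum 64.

Two chosen integers sum to 64 exactly when both halves of some pair {x, 64−x} with 18 ≤ x ≤ 64−x ≤ 46 are chosen — 14 such pairs.
The remaining 9 elements (those with no distinct partner in range) can never complete a 64-sum, so the worst case takes all of them and one from each pair: 9 + 14 = 23.
Pigeonhole: the 24th integer has to be the second member of some pair, so 23 + 1 = 24.

24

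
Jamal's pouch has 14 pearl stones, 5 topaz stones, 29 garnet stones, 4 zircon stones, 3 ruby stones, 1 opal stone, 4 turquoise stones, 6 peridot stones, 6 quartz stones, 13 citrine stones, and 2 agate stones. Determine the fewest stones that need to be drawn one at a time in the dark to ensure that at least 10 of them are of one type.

Put each drawn stone into a box by type. The largest draw with every box below 10 takes min(count, 9) from each type; types with fewer than 9 contribute all they have.
Σ min(cᵢ, 9) = 9 + 5 + 9 + 4 + 3 + 1 + 4 + 6 + 6 + 9 + 2 = 58.
Draw number 58 + 1 = 59 must push one box to 10.

59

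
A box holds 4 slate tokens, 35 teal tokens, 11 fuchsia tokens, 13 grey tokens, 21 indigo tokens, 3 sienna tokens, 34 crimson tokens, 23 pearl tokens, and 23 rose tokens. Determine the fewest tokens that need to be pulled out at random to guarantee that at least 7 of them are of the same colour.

The 9 colours are the holes; the tokens drawn are the pigeons.
To avoid 7 of any one colour, the worst case takes at most 6 of each colour, or every token of a colour that has fewer than 6.
That gives 4 + 6 + 6 + 6 + 6 + 3 + 6 + 6 + 6 = 49 tokens with no colour reaching 7.
The next token forces some colour to 7, so 49 + 1 = 50.

50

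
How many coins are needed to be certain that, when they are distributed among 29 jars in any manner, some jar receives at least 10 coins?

With 261 coins one could put exactly 9 in each of the 29 jars, and no jar would reach 10.
One more coin must land in a jar that already has 9, giving it 10.
So 29 × 9 + 1 = 262 coins are required.

262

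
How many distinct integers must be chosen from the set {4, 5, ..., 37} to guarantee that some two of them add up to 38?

Group the elements by complementary pair {x, 38−x}: {4,34}, {5,33}, {6,32}, …, giving 15 two-element pairs, the single value 19 (it cannot pair with itself since the integers are distinct), and 3 integers whose partner 38−x falls outside [4,37].
Treating each of those 19 groups as a pigeonhole, one can pick one integer per group — 19 integers — with no two summing to 38.
The 20th integer lands in an occupied pair, forcing a sum of 38.

20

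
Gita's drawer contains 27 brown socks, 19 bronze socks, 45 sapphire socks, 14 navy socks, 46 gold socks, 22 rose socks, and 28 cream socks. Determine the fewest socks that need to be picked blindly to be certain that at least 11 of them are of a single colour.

71

Pigeonhole: the 7 colours are the holes; the socks drawn are the pigeons.
To avoid 11 of any one colour, the worst case takes at most 10 of each colour.
That gives 10 + 10 + 10 + 10 + 10 + 10 + 10 = 70 socks with no colour reaching 11.
The next sock forces some colour to 11, so 70 + 1 = 71.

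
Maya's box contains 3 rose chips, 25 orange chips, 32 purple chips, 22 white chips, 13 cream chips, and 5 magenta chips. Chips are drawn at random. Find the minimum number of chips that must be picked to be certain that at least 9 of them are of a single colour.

The 6 colours are the holes; the chips drawn are the pigeons.
To avoid 9 of any one colour, the worst case takes at most 8 of each colour, or every chip of a colour that has fewer than 8.
That gives 3 + 8 + 8 + 8 + 8 + 5 = 40 chips with no colour reaching 9.
The next chip forces some colour to 9, so 40 + 1 = 41.

41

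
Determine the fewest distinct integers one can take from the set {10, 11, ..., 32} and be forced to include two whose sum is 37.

15

A set avoiding the sum 37 can contain at most one of each pair {x, 37−x}, plus the 5 elements whose complement lies outside the range.
The integers 19, …, 32 (14 of them) are such a set: any two sum to at least 19+20 = 39 > 37.
Any 15th integer completes one of the 9 pairs, so 15 choices force a sum of 37.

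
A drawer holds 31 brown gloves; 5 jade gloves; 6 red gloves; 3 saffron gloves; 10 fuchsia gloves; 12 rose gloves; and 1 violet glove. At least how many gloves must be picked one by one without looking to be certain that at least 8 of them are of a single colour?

Put each drawn glove into a box by colour. The largest draw with every box below 8 takes min(count, 7) from each colour; colours with fewer than 7 contribute all they have.
Σ min(cᵢ, 7) = 7 + 5 + 6 + 3 + 7 + 7 + 1 = 36.
Draw number 36 + 1 = 37 must push one box to 8.

37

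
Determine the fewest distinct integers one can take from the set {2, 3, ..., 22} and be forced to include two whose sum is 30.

15

A set avoiding the sum 30 can contain at most one of each pair {x, 30−x}, plus the 7 elements whose complement lies outside the range or equal to its own complement.
The integers 2, …, 15 (14 of them) are such a set: any two sum to at least 2+3 = 5 and at most 14+15 = 29 < 30.
Any 15th integer completes one of the 7 pairs, so 15 choices force a sum of 30.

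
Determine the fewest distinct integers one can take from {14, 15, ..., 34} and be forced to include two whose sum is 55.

15

A set avoiding the sum 55 can contain at most one of each pair {x, 55−x}, plus the 7 elements whose complement lies outside the range.
The integers 14, …, 27 (14 of them) are such a set: any two sum to at least 14+15 = 29 and at most 26+27 = 53 < 55.
Any 15th integer completes one of the 7 pairs, so 15 choices force a sum of 55.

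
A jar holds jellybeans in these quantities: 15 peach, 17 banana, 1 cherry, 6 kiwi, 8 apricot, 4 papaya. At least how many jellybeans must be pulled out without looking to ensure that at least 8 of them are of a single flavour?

By pigeonhole, put each drawn jellybean into a box by flavour. The largest draw with every box below 8 takes min(count, 7) from each flavour; flavours with fewer than 7 contribute all they have.
Σ min(cᵢ, 7) = 7 + 7 + 1 + 6 + 7 + 4 = 32.
Draw number 32 + 1 = 33 must push one box to 8.

33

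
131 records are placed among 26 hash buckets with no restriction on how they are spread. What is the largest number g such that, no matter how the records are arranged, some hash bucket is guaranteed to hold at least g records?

6

By the pigeonhole principle, the 26 hash buckets are the holes and the 131 records are the pigeons.
If every hash bucket held at most 5 records, the total would be at most 26 × 5 = 130, which is less than 131.
So some hash bucket holds at least ⌈131/26⌉ = 6 records.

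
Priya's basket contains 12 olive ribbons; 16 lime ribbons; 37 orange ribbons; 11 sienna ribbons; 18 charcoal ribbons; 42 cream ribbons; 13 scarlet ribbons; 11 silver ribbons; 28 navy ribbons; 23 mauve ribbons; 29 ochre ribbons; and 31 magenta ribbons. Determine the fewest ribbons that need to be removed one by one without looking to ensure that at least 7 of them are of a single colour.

73

An adversary could hand out at most 6 ribbons per colour: 6 + 6 + 6 + 6 + 6 + 6 + 6 + 6 + 6 + 6 + 6 + 6 = 72 ribbons and still no colour has 7.
By the pigeonhole principle, one more ribbon lands in a colour already at 6, so 73 draws are enough and 72 are not.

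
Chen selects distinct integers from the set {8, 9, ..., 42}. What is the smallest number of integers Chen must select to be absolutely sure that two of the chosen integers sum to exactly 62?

25

A set avoiding the sum 62 can contain at most one of each pair {x, 62−x}, plus the 13 elements whose complement lies outside the range or equal to its own complement.
The integers 8, …, 31 (24 of them) are such a set: any two sum to at least 8+9 = 17 and at most 30+31 = 61 < 62.
By the pigeonhole principle, any 25th integer completes one of the 11 pairs, so 25 choices force a sum of 62.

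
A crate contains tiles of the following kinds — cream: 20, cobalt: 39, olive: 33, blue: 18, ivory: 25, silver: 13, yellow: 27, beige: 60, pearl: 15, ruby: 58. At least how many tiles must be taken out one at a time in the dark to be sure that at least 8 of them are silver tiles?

In the worst case for collecting silver tiles, every non-silver tile comes out first.
There are 20 + 39 + 33 + 18 + 25 + 27 + 60 + 15 + 58 = 295 non-silver tiles altogether.
After those, each further tile must be silver, so 295 + 8 = 303 draws guarantee 8 silver tiles.

303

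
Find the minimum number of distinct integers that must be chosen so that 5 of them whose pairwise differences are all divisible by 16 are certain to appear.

Integers whose pairwise differences are multiples of 16 are exactly those sharing a remainder mod 16. The 16 residue classes mod 16 are the pigeonholes.
With 64 integers one could put 4 in each residue class and have no class reach 5.
The 65th integer pushes some class to 5, so 16·4 + 1 = 65.

65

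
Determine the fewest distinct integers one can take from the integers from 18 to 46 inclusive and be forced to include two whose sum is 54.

21

Two chosen integers sum to 54 exactly when both halves of some pair {x, 54−x} with 18 ≤ x ≤ 54−x ≤ 36 are chosen — 9 such pairs.
The remaining 11 elements (those with no distinct partner in range) can never complete a 54-sum, so the worst case takes all of them and one from each pair: 11 + 9 = 20.
By the pigeonhole principle, the 21st integer has to be the second member of some pair, so 20 + 1 = 21.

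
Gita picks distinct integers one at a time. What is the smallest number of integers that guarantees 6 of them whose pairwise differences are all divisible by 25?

Integers whose pairwise differences are multiples of 25 are exactly those sharing a remainder mod 25. Pigeonhole: the 25 residue classes mod 25 are the pigeonholes.
With 125 integers one could put 5 in each residue class and have no class reach 6.
The 126th integer pushes some class to 6, so 25·5 + 1 = 126.

126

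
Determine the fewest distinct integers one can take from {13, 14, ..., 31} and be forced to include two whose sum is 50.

14

A set avoiding the sum 50 can contain at most one of each pair {x, 50−x}, plus the 7 elements whose complement lies outside the range or equal to its own complement.
The integers 13, …, 25 (13 of them) are such a set: any two sum to at least 13+14 = 27 and at most 24+25 = 49 < 50.
By the pigeonhole principle, any 14th integer completes one of the 6 pairs, so 14 choices force a sum of 50.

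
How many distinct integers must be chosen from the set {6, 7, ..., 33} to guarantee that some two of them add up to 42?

17

A set avoiding the sum 42 can contain at most one of each pair {x, 42−x}, plus the 4 elements whose complement lies outside the range or equal to its own complement.
The integers 6, …, 21 (16 of them) are such a set: any two sum to at least 6+7 = 13 and at most 20+21 = 41 < 42.
Any 17th integer completes one of the 12 pairs, so 17 choices force a sum of 42.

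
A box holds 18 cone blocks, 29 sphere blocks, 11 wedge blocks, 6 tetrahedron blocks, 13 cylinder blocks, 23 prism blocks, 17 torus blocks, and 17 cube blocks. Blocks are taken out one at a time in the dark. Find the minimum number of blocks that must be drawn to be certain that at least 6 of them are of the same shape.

An adversary could hand out at most 5 blocks per shape: 5 + 5 + 5 + 5 + 5 + 5 + 5 + 5 = 40 blocks and still no shape has 6.
By the pigeonhole principle, one more block lands in a shape already at 5, so 41 draws are enough and 40 are not.

41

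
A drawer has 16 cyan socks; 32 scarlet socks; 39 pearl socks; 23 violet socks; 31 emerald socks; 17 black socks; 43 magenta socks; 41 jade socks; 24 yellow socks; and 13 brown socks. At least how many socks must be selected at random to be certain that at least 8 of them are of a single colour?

71

Put each drawn sock into a box by colour. The largest draw with every box below 8 takes min(count, 7) from each colour.
Σ min(cᵢ, 7) = 7 + 7 + 7 + 7 + 7 + 7 + 7 + 7 + 7 + 7 = 70.
Draw number 70 + 1 = 71 must push one box to 8.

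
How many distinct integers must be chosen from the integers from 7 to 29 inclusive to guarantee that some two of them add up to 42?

Two chosen integers sum to 42 exactly when both halves of some pair {x, 42−x} with 13 ≤ x ≤ 42−x ≤ 29 are chosen — 8 such pairs.
The remaining 7 elements (those with no distinct partner in range) can never complete a 42-sum, so the worst case takes all of them and one from each pair: 7 + 8 = 15.
Pigeonhole: the 16th integer has to be the second member of some pair, so 15 + 1 = 16.

16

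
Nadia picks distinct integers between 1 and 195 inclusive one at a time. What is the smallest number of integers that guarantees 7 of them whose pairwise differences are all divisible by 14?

85

Integers whose pairwise differences are multiples of 14 are exactly those sharing a remainder mod 14. By pigeonhole, the 14 residue classes mod 14 are the pigeonholes.
With 84 integers one could put 6 in each residue class and have no class reach 7.
The 85th integer pushes some class to 7, so 14·6 + 1 = 85.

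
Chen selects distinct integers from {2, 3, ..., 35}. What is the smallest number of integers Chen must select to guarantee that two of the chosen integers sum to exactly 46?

Two chosen integers sum to 46 exactly when both halves of some pair {x, 46−x} with 11 ≤ x ≤ 46−x ≤ 35 are chosen — 12 such pairs.
The remaining 10 elements (those with no distinct partner in range) can never complete a 46-sum, so the worst case takes all of them and one from each pair: 10 + 12 = 22.
By pigeonhole, the 23rd integer has to be the second member of some pair, so 22 + 1 = 23.

23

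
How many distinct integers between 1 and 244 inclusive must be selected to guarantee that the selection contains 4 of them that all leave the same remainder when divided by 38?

115

By pigeonhole, the 38 residue classes mod 38 are the pigeonholes.
With 114 integers one could put 3 in each residue class and have no class reach 4.
The 115th integer pushes some class to 4, so 38·3 + 1 = 115.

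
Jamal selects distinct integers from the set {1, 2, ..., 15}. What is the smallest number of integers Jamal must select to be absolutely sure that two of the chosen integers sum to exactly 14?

10

A set avoiding the sum 14 can contain at most one of each pair {x, 14−x}, plus the 3 elements whose complement lies outside the range or equal to its own complement.
The integers 7, …, 15 (9 of them) are such a set: any two sum to at least 7+8 = 15 > 14.
Any 10th integer completes one of the 6 pairs, so 10 choices force a sum of 14.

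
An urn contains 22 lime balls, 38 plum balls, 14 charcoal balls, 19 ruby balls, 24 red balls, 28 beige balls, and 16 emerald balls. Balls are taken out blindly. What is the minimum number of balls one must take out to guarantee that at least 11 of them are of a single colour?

By the pigeonhole principle, the 7 colours are the holes; the balls drawn are the pigeons.
To avoid 11 of any one colour, the worst case takes at most 10 of each colour.
That gives 10 + 10 + 10 + 10 + 10 + 10 + 10 = 70 balls with no colour reaching 11.
The next ball forces some colour to 11, so 70 + 1 = 71.

71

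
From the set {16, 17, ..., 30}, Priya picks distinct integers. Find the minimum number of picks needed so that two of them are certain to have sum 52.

12

Group the elements by complementary pair {x, 52−x}: {22,30}, {23,29}, {24,28}, …, giving 4 two-element pairs, the single value 26 (it cannot pair with itself since the integers are distinct), and 6 integers whose partner 52−x falls outside [16,30].
By pigeonhole, treating each of those 11 groups as a pigeonhole, one can pick one integer per group — 11 integers — with no two summing to 52.
The 12th integer lands in an occupied pair, forcing a sum of 52.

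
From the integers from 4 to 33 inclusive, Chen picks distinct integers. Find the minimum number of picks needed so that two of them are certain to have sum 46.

A set avoiding the sum 46 can contain at most one of each pair {x, 46−x}, plus the 10 elements whose complement lies outside the range or equal to its own complement.
The integers 4, …, 23 (20 of them) are such a set: any two sum to at least 4+5 = 9 and at most 22+23 = 45 < 46.
Any 21st integer completes one of the 10 pairs, so 21 choices force a sum of 46.

21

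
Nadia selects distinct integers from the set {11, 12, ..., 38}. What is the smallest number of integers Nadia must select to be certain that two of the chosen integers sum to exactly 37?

21

Group the elements by complementary pair {x, 37−x}: {11,26}, {12,25}, {13,24}, …, giving 8 two-element pairs and 12 integers whose partner 37−x falls outside [11,38].
Treating each of those 20 groups as a pigeonhole, one can pick one integer per group — 20 integers — with no two summing to 37.
The 21st integer lands in an occupied pair, forcing a sum of 37.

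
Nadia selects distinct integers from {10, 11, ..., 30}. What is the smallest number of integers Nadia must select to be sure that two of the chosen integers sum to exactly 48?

Two chosen integers sum to 48 exactly when both halves of some pair {x, 48−x} with 18 ≤ x ≤ 48−x ≤ 30 are chosen — 6 such pairs.
The remaining 9 elements (those with no distinct partner in range) can never complete a 48-sum, so the worst case takes all of them and one from each pair: 9 + 6 = 15.
By the pigeonhole principle, the 16th integer has to be the second member of some pair, so 15 + 1 = 16.

16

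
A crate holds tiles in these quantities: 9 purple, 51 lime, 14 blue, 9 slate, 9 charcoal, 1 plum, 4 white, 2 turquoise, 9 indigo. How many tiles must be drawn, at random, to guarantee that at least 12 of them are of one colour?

66

By the pigeonhole principle, put each drawn tile into a box by colour. The largest draw with every box below 12 takes min(count, 11) from each colour; colours with fewer than 11 contribute all they have.
Σ min(cᵢ, 11) = 9 + 11 + 11 + 9 + 9 + 1 + 4 + 2 + 9 = 65.
Draw number 65 + 1 = 66 must push one box to 12.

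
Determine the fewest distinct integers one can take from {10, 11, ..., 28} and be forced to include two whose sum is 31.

Group the elements by complementary pair {x, 31−x}: {10,21}, {11,20}, {12,19}, …, giving 6 two-element pairs and 7 integers whose partner 31−x falls outside [10,28].
By pigeonhole, treating each of those 13 groups as a pigeonhole, one can pick one integer per group — 13 integers — with no two summing to 31.
The 14th integer lands in an occupied pair, forcing a sum of 31.

14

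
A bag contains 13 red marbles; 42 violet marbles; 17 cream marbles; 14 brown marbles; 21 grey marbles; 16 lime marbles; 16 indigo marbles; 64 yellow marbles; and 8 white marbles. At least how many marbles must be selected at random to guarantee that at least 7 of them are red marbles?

205

In the worst case for collecting red marbles, every non-red marble comes out first.
There are 42 + 17 + 14 + 21 + 16 + 16 + 64 + 8 = 198 non-red marbles altogether.
After those, each further marble must be red, so 198 + 7 = 205 draws guarantee 7 red marbles.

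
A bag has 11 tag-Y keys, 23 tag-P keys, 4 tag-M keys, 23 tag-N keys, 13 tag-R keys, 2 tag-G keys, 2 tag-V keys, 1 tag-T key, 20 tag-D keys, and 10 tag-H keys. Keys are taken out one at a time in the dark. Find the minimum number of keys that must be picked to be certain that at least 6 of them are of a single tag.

40

By pigeonhole, the 10 tags are the holes; the keys drawn are the pigeons.
To avoid 6 of any one tag, the worst case takes at most 5 of each tag, or every key of a tag that has fewer than 5.
That gives 5 + 5 + 4 + 5 + 5 + 2 + 2 + 1 + 5 + 5 = 39 keys with no tag reaching 6.
The next key forces some tag to 6, so 39 + 1 = 40.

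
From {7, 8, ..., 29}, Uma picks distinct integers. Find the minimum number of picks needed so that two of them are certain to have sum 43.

Two chosen integers sum to 43 exactly when both halves of some pair {x, 43−x} with 14 ≤ x ≤ 43−x ≤ 29 are chosen — 8 such pairs.
The remaining 7 elements (those with no distinct partner in range) can never complete a 43-sum, so the worst case takes all of them and one from each pair: 7 + 8 = 15.
By pigeonhole, the 16th integer has to be the second member of some pair, so 15 + 1 = 16.

16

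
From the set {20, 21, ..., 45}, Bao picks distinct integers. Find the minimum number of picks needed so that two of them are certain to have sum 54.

A set avoiding the sum 54 can contain at most one of each pair {x, 54−x}, plus the 12 elements whose complement lies outside the range or equal to its own complement.
The integers 27, …, 45 (19 of them) are such a set: any two sum to at least 27+28 = 55 > 54.
By the pigeonhole principle, any 20th integer completes one of the 7 pairs, so 20 choices force a sum of 54.

20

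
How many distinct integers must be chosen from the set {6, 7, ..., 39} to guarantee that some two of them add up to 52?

22

Group the elements by complementary pair {x, 52−x}: {13,39}, {14,38}, {15,37}, …, giving 13 two-element pairs, the single value 26 (it cannot pair with itself since the integers are distinct), and 7 integers whose partner 52−x falls outside [6,39].
Treating each of those 21 groups as a pigeonhole, one can pick one integer per group — 21 integers — with no two summing to 52.
The 22nd integer lands in an occupied pair, forcing a sum of 52.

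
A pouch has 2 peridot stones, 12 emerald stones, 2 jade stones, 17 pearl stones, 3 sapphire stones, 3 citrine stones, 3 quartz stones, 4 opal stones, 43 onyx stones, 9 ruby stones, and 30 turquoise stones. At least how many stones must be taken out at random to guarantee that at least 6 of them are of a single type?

Put each drawn stone into a box by type. The largest draw with every box below 6 takes min(count, 5) from each type; types with fewer than 5 contribute all they have.
Σ min(cᵢ, 5) = 2 + 5 + 2 + 5 + 3 + 3 + 3 + 4 + 5 + 5 + 5 = 42.
Draw number 42 + 1 = 43 must push one box to 6.

43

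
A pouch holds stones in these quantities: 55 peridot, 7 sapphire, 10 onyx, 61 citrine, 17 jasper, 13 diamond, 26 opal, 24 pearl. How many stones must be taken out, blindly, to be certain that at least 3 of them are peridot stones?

In the worst case for collecting peridot stones, every non-peridot stone comes out first.
There are 7 + 10 + 61 + 17 + 13 + 26 + 24 = 158 non-peridot stones altogether.
After those, each further stone must be peridot, so 158 + 3 = 161 draws guarantee 3 peridot stones.

161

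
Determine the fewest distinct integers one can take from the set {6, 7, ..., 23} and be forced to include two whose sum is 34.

Group the elements by complementary pair {x, 34−x}: {11,23}, {12,22}, {13,21}, …, giving 6 two-element pairs, the single value 17 (it cannot pair with itself since the integers are distinct), and 5 integers whose partner 34−x falls outside [6,23].
Treating each of those 12 groups as a pigeonhole, one can pick one integer per group — 12 integers — with no two summing to 34.
The 13th integer lands in an occupied pair, forcing a sum of 34.

13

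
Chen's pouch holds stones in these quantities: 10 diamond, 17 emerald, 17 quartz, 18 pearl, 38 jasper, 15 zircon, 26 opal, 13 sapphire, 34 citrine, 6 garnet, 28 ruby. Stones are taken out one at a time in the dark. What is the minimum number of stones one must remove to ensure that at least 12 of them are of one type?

An adversary could hand out at most 11 stones per type (diamond, garnet run out sooner): 10 + 11 + 11 + 11 + 11 + 11 + 11 + 11 + 11 + 6 + 11 = 115 stones and still no type has 12.
One more stone lands in a type already at 11, so 116 draws are enough and 115 are not.

116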